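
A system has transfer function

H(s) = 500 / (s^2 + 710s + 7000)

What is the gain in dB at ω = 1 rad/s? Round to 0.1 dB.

-23.0 dB

Substitute s = j1:
Numerator: 500 = 500 + j0
Denominator: (j1)^2 + 710(j1) + 7000 = 6999 + j710
|N| = √(500² + 0²) ≈ 500, ∠N ≈ 0.00°
|D| = √(6999² + 710²) ≈ 7034.9, ∠D ≈ 5.79°
|H| = 500 / 7034.9 ≈ 0.071074
Gain = 20 log₁₀(0.071074) ≈ -22.97 dB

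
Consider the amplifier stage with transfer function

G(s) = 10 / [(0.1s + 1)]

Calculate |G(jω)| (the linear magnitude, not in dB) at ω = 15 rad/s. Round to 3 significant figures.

5.55

At ω = 15 rad/s:
pole (1 + j15·0.1) = 1 + j1.5 → |·| ≈ 1.8028, ∠ ≈ 56.31°
|G| = 10 · 1 / (1.8028) ≈ 5.5469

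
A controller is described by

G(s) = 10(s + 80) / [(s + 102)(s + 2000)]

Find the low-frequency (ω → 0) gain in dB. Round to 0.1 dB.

G(0) = 10·80 / (102·2000) ≈ 0.0039216
20 log₁₀(0.0039216) ≈ -48.13 dB

-48.1 dB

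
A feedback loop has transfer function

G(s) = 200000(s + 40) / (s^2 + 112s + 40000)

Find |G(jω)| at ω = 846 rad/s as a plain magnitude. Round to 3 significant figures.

At s = jω = j846:
zero (s+40): 40 + j846 → |·| = √(40²+846²) = √717316 ≈ 846.95, ∠ = arctan(846/40) ≈ 87.29°
quadratic: (j846)² + 112·j846 + 40000 = -675716 + j94752 → |·| ≈ 6.8233e+05, ∠ ≈ 172.02°
|G| = 200000 · 846.95 / 6.8233e+05 ≈ 248.25

248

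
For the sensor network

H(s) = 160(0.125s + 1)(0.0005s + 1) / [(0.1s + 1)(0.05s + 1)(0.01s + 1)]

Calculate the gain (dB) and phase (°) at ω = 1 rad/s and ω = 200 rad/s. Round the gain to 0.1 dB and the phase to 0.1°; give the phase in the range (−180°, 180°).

At ω = 1 rad/s:
zero (1 + j1·0.125) = 1 + j0.125 → |·| ≈ 1.0078, ∠ ≈ 7.13°
zero (1 + j1·0.0005) = 1 + j0.0005 → |·| ≈ 1, ∠ ≈ 0.03°
pole (1 + j1·0.1) = 1 + j0.1 → |·| ≈ 1.005, ∠ ≈ 5.71°
pole (1 + j1·0.05) = 1 + j0.05 → |·| ≈ 1.0012, ∠ ≈ 2.86°
pole (1 + j1·0.01) = 1 + j0.01 → |·| ≈ 1, ∠ ≈ 0.57°
|H| = 160 · 1.0078 · 1 / (1.005 · 1.0012 · 1) ≈ 160.25
Gain = 20 log₁₀(160.25) ≈ 44.10 dB
∠H = (7.13° + 0.03°) − (5.71° + 2.86° + 0.57°) = -1.98°

At ω = 200 rad/s:
zero (1 + j200·0.125) = 1 + j25 → |·| ≈ 25.02, ∠ ≈ 87.71°
zero (1 + j200·0.0005) = 1 + j0.1 → |·| ≈ 1.005, ∠ ≈ 5.71°
pole (1 + j200·0.1) = 1 + j20 → |·| ≈ 20.025, ∠ ≈ 87.14°
pole (1 + j200·0.05) = 1 + j10 → |·| ≈ 10.05, ∠ ≈ 84.29°
pole (1 + j200·0.01) = 1 + j2 → |·| ≈ 2.2361, ∠ ≈ 63.43°
|H| = 160 · 25.02 · 1.005 / (20.025 · 10.05 · 2.2361) ≈ 8.9401
Gain = 20 log₁₀(8.9401) ≈ 19.03 dB
∠H = (87.71° + 5.71°) − (87.14° + 84.29° + 63.43°) = -141.44°

ω = 1: 44.1 dB, -2.0°; ω = 200: 19.0 dB, -141.4°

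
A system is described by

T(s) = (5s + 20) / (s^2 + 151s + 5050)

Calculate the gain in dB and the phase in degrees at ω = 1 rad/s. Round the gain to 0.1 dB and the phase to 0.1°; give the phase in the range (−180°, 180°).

Substitute s = j1:
Numerator: 5(j1) + 20 = 20 + j5
Denominator: (j1)^2 + 151(j1) + 5050 = 5049 + j151
|N| = √(20² + 5²) ≈ 20.616, ∠N ≈ 14.04°
|D| = √(5049² + 151²) ≈ 5051.3, ∠D ≈ 1.71°
|T| = 20.616 / 5051.3 ≈ 0.0040813
Gain = 20 log₁₀(0.0040813) ≈ -47.78 dB
∠T = 14.04° − 1.71° = 12.33°

-47.8 dB, 12.3°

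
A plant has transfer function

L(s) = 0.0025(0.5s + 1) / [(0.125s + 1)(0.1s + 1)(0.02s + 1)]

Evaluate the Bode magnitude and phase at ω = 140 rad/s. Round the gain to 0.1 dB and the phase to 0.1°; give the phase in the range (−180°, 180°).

-72.4 dB, -153.8°

At ω = 140 rad/s:
zero (1 + j140·0.5) = 1 + j70 → |·| ≈ 70.007, ∠ ≈ 89.18°
pole (1 + j140·0.125) = 1 + j17.5 → |·| ≈ 17.529, ∠ ≈ 86.73°
pole (1 + j140·0.1) = 1 + j14 → |·| ≈ 14.036, ∠ ≈ 85.91°
pole (1 + j140·0.02) = 1 + j2.8 → |·| ≈ 2.9732, ∠ ≈ 70.35°
|L| = 0.0025 · 70.007 / (17.529 · 14.036 · 2.9732) ≈ 0.00023925
Gain = 20 log₁₀(0.00023925) ≈ -72.42 dB
∠L = (89.18°) − (86.73° + 85.91° + 70.35°) = -153.81°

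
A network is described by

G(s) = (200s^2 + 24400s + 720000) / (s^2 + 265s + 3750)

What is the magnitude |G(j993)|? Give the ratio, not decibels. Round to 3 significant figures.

Substitute s = j993:
Numerator: 200(j993)^2 + 24400(j993) + 720000 = -196489800 + j24229200
Denominator: (j993)^2 + 265(j993) + 3750 = -982299 + j263145
|N| = √(196489800² + 24229200²) ≈ 1.9798e+08, ∠N ≈ 172.97°
|D| = √(982299² + 263145²) ≈ 1.0169e+06, ∠D ≈ 165.00°
|G| = 1.9798e+08 / 1.0169e+06 ≈ 194.69

195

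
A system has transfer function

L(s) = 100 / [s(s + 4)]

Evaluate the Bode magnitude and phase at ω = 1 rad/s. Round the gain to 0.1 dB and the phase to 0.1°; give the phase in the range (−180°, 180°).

At s = jω = j1:
pole (s+4): 4 + j1 → |·| = √(4²+1²) = √17 ≈ 4.1231, ∠ = arctan(1/4) ≈ 14.04°
pole at origin: |s| = 1, ∠ = 90.00° (in denominator)
|L| = 100 / 4.1231 ≈ 24.254
Gain = 20 log₁₀(24.254) ≈ 27.70 dB
∠L = 0.00° − 104.04° = -104.04°

27.7 dB, -104.0°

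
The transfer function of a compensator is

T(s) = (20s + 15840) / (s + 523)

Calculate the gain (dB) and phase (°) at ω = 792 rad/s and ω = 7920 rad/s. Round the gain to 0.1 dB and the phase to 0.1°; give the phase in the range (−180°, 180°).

ω = 792: 27.5 dB, -11.6°; ω = 7920: 26.0 dB, -1.9°

Substitute s = j792:
Numerator: 20(j792) + 15840 = 15840 + j15840
Denominator: (j792) + 523 = 523 + j792
|N| = √(15840² + 15840²) ≈ 22401, ∠N ≈ 45.00°
|D| = √(523² + 792²) ≈ 949.1, ∠D ≈ 56.56°
|T| = 22401 / 949.1 ≈ 23.602
Gain = 20 log₁₀(23.602) ≈ 27.46 dB
∠T = 45.00° − 56.56° = -11.56°

Substitute s = j7920:
Numerator: 20(j7920) + 15840 = 15840 + j158400
Denominator: (j7920) + 523 = 523 + j7920
|N| = √(15840² + 158400²) ≈ 1.5919e+05, ∠N ≈ 84.29°
|D| = √(523² + 7920²) ≈ 7937.2, ∠D ≈ 86.22°
|T| = 1.5919e+05 / 7937.2 ≈ 20.056
Gain = 20 log₁₀(20.056) ≈ 26.04 dB
∠T = 84.29° − 86.22° = -1.93°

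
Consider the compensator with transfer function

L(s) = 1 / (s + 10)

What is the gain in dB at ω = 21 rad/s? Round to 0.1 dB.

-27.3 dB

Substitute s = j21:
Numerator: 1 = 1 + j0
Denominator: (j21) + 10 = 10 + j21
|N| = √(1² + 0²) ≈ 1, ∠N ≈ 0.00°
|D| = √(10² + 21²) ≈ 23.259, ∠D ≈ 64.54°
|L| = 1 / 23.259 ≈ 0.042994
Gain = 20 log₁₀(0.042994) ≈ -27.33 dB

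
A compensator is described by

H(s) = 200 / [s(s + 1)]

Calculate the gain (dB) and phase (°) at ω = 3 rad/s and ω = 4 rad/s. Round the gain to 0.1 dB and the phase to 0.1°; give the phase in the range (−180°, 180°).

At s = jω = j3:
pole (s+1): 1 + j3 → |·| = √(1²+3²) = √10 ≈ 3.1623, ∠ = arctan(3/1) ≈ 71.57°
pole at origin: |s| = 3, ∠ = 90.00° (in denominator)
|H| = 200 / 9.4869 ≈ 21.082
Gain = 20 log₁₀(21.082) ≈ 26.48 dB
∠H = 0.00° − 161.57° = -161.57°

At s = jω = j4:
pole (s+1): 1 + j4 → |·| = √(1²+4²) = √17 ≈ 4.1231, ∠ = arctan(4/1) ≈ 75.96°
pole at origin: |s| = 4, ∠ = 90.00° (in denominator)
|H| = 200 / 16.492 ≈ 12.127
Gain = 20 log₁₀(12.127) ≈ 21.68 dB
∠H = 0.00° − 165.96° = -165.96°

ω = 3: 26.5 dB, -161.6°; ω = 4: 21.7 dB, -166.0°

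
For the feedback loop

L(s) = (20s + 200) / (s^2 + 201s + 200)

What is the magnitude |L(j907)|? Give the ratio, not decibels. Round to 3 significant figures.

Substitute s = j907:
Numerator: 20(j907) + 200 = 200 + j18140
Denominator: (j907)^2 + 201(j907) + 200 = -822449 + j182307
|N| = √(200² + 18140²) ≈ 18141, ∠N ≈ 89.37°
|D| = √(822449² + 182307²) ≈ 8.4241e+05, ∠D ≈ 167.50°
|L| = 18141 / 8.4241e+05 ≈ 0.021535

0.0215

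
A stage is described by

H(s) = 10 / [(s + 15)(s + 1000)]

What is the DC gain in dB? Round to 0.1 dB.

-63.5 dB

H(0) = 10 / (15·1000) ≈ 0.00066667
20 log₁₀(0.00066667) ≈ -63.52 dB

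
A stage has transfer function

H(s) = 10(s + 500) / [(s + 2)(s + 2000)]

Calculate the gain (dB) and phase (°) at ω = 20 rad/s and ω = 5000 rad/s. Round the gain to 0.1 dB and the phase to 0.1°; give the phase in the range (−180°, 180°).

At s = jω = j20:
zero (s+500): 500 + j20 → |·| = √(500²+20²) = √250400 ≈ 500.4, ∠ = arctan(20/500) ≈ 2.29°
pole (s+2): 2 + j20 → |·| = √(2²+20²) = √404 ≈ 20.1, ∠ = arctan(20/2) ≈ 84.29°
pole (s+2000): 2000 + j20 → |·| = √(2000²+20²) = √4000400 ≈ 2000.1, ∠ = arctan(20/2000) ≈ 0.57°
|H| = 10 · 500.4 / 40202 ≈ 0.12447
Gain = 20 log₁₀(0.12447) ≈ -18.10 dB
∠H = 2.29° − 84.86° = -82.57°

At s = jω = j5000:
zero (s+500): 500 + j5000 → |·| = √(500²+5000²) = √25250000 ≈ 5024.9, ∠ = arctan(5000/500) ≈ 84.29°
pole (s+2): 2 + j5000 → |·| = √(2²+5000²) = √25000004 ≈ 5000, ∠ = arctan(5000/2) ≈ 89.98°
pole (s+2000): 2000 + j5000 → |·| = √(2000²+5000²) = √29000000 ≈ 5385.2, ∠ = arctan(5000/2000) ≈ 68.20°
|H| = 10 · 5024.9 / 2.6926e+07 ≈ 0.0018662
Gain = 20 log₁₀(0.0018662) ≈ -54.58 dB
∠H = 84.29° − 158.18° = -73.89°

ω = 20: -18.1 dB, -82.6°; ω = 5000: -54.6 dB, -73.9°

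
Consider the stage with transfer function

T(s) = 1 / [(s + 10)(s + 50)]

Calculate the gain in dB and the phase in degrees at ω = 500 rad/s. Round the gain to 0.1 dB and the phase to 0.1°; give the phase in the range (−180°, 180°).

At s = jω = j500:
pole (s+10): 10 + j500 → |·| = √(10²+500²) = √250100 ≈ 500.1, ∠ = arctan(500/10) ≈ 88.85°
pole (s+50): 50 + j500 → |·| = √(50²+500²) = √252500 ≈ 502.49, ∠ = arctan(500/50) ≈ 84.29°
|T| = 1 / 2.513e+05 ≈ 3.9793e-06
Gain = 20 log₁₀(3.9793e-06) ≈ -108.00 dB
∠T = 0.00° − 173.14° = -173.14°

-108.0 dB, -173.1°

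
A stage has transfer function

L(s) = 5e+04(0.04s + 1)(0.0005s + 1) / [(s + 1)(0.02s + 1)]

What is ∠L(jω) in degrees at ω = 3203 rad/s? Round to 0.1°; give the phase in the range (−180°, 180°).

-31.5°

At ω = 3203 rad/s:
zero (1 + j3203·0.04) = 1 + j128.12 → |·| ≈ 128.12, ∠ ≈ 89.55°
zero (1 + j3203·0.0005) = 1 + j1.6015 → |·| ≈ 1.8881, ∠ ≈ 58.02°
pole (1 + j3203·1) = 1 + j3203 → |·| ≈ 3203, ∠ ≈ 89.98°
pole (1 + j3203·0.02) = 1 + j64.06 → |·| ≈ 64.068, ∠ ≈ 89.11°
∠L = (89.55° + 58.02°) − (89.98° + 89.11°) = -31.52°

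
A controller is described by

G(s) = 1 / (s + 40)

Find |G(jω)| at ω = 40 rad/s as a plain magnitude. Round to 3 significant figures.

0.0177

Substitute s = j40:
Numerator: 1 = 1 + j0
Denominator: (j40) + 40 = 40 + j40
|N| = √(1² + 0²) ≈ 1, ∠N ≈ 0.00°
|D| = √(40² + 40²) ≈ 56.569, ∠D ≈ 45.00°
|G| = 1 / 56.569 ≈ 0.017678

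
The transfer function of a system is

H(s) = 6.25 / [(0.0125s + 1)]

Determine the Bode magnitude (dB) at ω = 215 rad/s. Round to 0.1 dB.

6.8 dB

At ω = 215 rad/s:
pole (1 + j215·0.0125) = 1 + j2.6875 → |·| ≈ 2.8675, ∠ ≈ 69.59°
|H| = 6.25 · 1 / (2.8675) ≈ 2.1796
Gain = 20 log₁₀(2.1796) ≈ 6.77 dB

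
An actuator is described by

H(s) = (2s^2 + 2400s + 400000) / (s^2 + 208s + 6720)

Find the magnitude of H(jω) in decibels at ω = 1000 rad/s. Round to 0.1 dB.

9.1 dB

Substitute s = j1000:
Numerator: 2(j1000)^2 + 2400(j1000) + 400000 = -1600000 + j2400000
Denominator: (j1000)^2 + 208(j1000) + 6720 = -993280 + j208000
|N| = √(1600000² + 2400000²) ≈ 2.8844e+06, ∠N ≈ 123.69°
|D| = √(993280² + 208000²) ≈ 1.0148e+06, ∠D ≈ 168.17°
|H| = 2.8844e+06 / 1.0148e+06 ≈ 2.8423
Gain = 20 log₁₀(2.8423) ≈ 9.07 dB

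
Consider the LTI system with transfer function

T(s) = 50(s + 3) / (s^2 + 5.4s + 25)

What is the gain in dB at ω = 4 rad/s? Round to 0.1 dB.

At s = jω = j4:
zero (s+3): 3 + j4 → |·| = √(3²+4²) = √25 ≈ 5, ∠ = arctan(4/3) ≈ 53.13°
quadratic: (j4)² + 5.4·j4 + 25 = 9 + j21.6 → |·| ≈ 23.4, ∠ ≈ 67.38°
|T| = 50 · 5 / 23.4 ≈ 10.684
Gain = 20 log₁₀(10.684) ≈ 20.57 dB

20.6 dB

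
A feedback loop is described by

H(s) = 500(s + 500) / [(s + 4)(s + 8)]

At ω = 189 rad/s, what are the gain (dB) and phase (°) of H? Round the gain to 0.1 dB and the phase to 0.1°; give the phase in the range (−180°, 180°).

17.5 dB, -155.7°

At s = jω = j189:
zero (s+500): 500 + j189 → |·| = √(500²+189²) = √285721 ≈ 534.53, ∠ = arctan(189/500) ≈ 20.71°
pole (s+4): 4 + j189 → |·| = √(4²+189²) = √35737 ≈ 189.04, ∠ = arctan(189/4) ≈ 88.79°
pole (s+8): 8 + j189 → |·| = √(8²+189²) = √35785 ≈ 189.17, ∠ = arctan(189/8) ≈ 87.58°
|H| = 500 · 534.53 / 35761 ≈ 7.4736
Gain = 20 log₁₀(7.4736) ≈ 17.47 dB
∠H = 20.71° − 176.37° = -155.66°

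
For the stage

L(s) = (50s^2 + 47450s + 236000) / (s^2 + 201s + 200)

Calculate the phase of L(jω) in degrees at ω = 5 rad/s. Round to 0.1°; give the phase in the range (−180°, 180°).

-34.8°

Substitute s = j5:
Numerator: 50(j5)^2 + 47450(j5) + 236000 = 234750 + j237250
Denominator: (j5)^2 + 201(j5) + 200 = 175 + j1005
|N| = √(234750² + 237250²) ≈ 3.3376e+05, ∠N ≈ 45.30°
|D| = √(175² + 1005²) ≈ 1020.1, ∠D ≈ 80.12°
∠L = 45.30° − 80.12° = -34.82°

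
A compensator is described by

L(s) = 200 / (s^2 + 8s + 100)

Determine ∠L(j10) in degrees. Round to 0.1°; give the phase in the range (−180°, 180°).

At s = jω = j10:
quadratic: (j10)² + 8·j10 + 100 = 0 + j80 → |·| ≈ 80, ∠ ≈ 90.00°
∠L = 0.00° − 90.00° = -90.00°

-90.0°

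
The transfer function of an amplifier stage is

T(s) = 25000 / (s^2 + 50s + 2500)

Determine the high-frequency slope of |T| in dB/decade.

-40 dB/decade

Each pole contributes −20 dB/decade at high frequency; each zero contributes +20 dB/decade.
Net: 0 zero(s) − 2 pole(s) → -40 dB/decade.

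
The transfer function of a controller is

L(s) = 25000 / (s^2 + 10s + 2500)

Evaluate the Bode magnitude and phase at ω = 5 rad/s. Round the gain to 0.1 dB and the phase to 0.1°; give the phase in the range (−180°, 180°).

At s = jω = j5:
quadratic: (j5)² + 10·j5 + 2500 = 2475 + j50 → |·| ≈ 2475.5, ∠ ≈ 1.16°
|L| = 25000 / 2475.5 ≈ 10.099
Gain = 20 log₁₀(10.099) ≈ 20.09 dB
∠L = 0.00° − 1.16° = -1.16°

20.1 dB, -1.2°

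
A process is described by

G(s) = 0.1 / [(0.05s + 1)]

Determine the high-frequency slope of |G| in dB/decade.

-20 dB/decade

Each pole contributes −20 dB/decade at high frequency; each zero contributes +20 dB/decade.
Net: 0 zero(s) − 1 pole(s) → -20 dB/decade.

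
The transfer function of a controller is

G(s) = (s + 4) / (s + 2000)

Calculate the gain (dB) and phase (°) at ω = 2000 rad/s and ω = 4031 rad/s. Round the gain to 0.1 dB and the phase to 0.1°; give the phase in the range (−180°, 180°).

At s = jω = j2000:
zero (s+4): 4 + j2000 → |·| = √(4²+2000²) = √4000016 ≈ 2000, ∠ = arctan(2000/4) ≈ 89.89°
pole (s+2000): 2000 + j2000 → |·| = √(2000²+2000²) = √8000000 ≈ 2828.4, ∠ = arctan(2000/2000) ≈ 45.00°
|G| = 1 · 2000 / 2828.4 ≈ 0.70711
Gain = 20 log₁₀(0.70711) ≈ -3.01 dB
∠G = 89.89° − 45.00° = 44.89°

At s = jω = j4031:
zero (s+4): 4 + j4031 → |·| = √(4²+4031²) = √16248977 ≈ 4031, ∠ = arctan(4031/4) ≈ 89.94°
pole (s+2000): 2000 + j4031 → |·| = √(2000²+4031²) = √20248961 ≈ 4499.9, ∠ = arctan(4031/2000) ≈ 63.61°
|G| = 1 · 4031 / 4499.9 ≈ 0.8958
Gain = 20 log₁₀(0.8958) ≈ -0.96 dB
∠G = 89.94° − 63.61° = 26.33°

ω = 2000: -3.0 dB, 44.9°; ω = 4031: -1.0 dB, 26.3°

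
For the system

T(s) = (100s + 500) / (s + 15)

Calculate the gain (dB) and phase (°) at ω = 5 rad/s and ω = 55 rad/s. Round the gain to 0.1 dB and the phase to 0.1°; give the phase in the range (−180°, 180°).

Substitute s = j5:
Numerator: 100(j5) + 500 = 500 + j500
Denominator: (j5) + 15 = 15 + j5
|N| = √(500² + 500²) ≈ 707.11, ∠N ≈ 45.00°
|D| = √(15² + 5²) ≈ 15.811, ∠D ≈ 18.43°
|T| = 707.11 / 15.811 ≈ 44.723
Gain = 20 log₁₀(44.723) ≈ 33.01 dB
∠T = 45.00° − 18.43° = 26.57°

Substitute s = j55:
Numerator: 100(j55) + 500 = 500 + j5500
Denominator: (j55) + 15 = 15 + j55
|N| = √(500² + 5500²) ≈ 5522.7, ∠N ≈ 84.81°
|D| = √(15² + 55²) ≈ 57.009, ∠D ≈ 74.74°
|T| = 5522.7 / 57.009 ≈ 96.874
Gain = 20 log₁₀(96.874) ≈ 39.72 dB
∠T = 84.81° − 74.74° = 10.07°

ω = 5: 33.0 dB, 26.6°; ω = 55: 39.7 dB, 10.1°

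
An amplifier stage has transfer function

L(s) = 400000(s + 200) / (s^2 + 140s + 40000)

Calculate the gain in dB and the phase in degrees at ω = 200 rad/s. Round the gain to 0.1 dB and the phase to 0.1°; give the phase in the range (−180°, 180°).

72.1 dB, -45.0°

At s = jω = j200:
zero (s+200): 200 + j200 → |·| = √(200²+200²) = √80000 ≈ 282.84, ∠ = arctan(200/200) ≈ 45.00°
quadratic: (j200)² + 140·j200 + 40000 = 0 + j28000 → |·| ≈ 28000, ∠ ≈ 90.00°
|L| = 400000 · 282.84 / 28000 ≈ 4040.6
Gain = 20 log₁₀(4040.6) ≈ 72.13 dB
∠L = 45.00° − 90.00° = -45.00°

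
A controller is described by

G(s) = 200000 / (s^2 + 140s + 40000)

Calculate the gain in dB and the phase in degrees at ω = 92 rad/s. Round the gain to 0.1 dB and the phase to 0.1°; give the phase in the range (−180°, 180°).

At s = jω = j92:
quadratic: (j92)² + 140·j92 + 40000 = 31536 + j12880 → |·| ≈ 34065, ∠ ≈ 22.22°
|G| = 200000 / 34065 ≈ 5.8711
Gain = 20 log₁₀(5.8711) ≈ 15.37 dB
∠G = 0.00° − 22.22° = -22.22°

15.4 dB, -22.2°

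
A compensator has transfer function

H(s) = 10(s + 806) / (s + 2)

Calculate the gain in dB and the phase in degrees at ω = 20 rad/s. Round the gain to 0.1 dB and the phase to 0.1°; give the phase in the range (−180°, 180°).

At s = jω = j20:
zero (s+806): 806 + j20 → |·| = √(806²+20²) = √650036 ≈ 806.25, ∠ = arctan(20/806) ≈ 1.42°
pole (s+2): 2 + j20 → |·| = √(2²+20²) = √404 ≈ 20.1, ∠ = arctan(20/2) ≈ 84.29°
|H| = 10 · 806.25 / 20.1 ≈ 401.12
Gain = 20 log₁₀(401.12) ≈ 52.07 dB
∠H = 1.42° − 84.29° = -82.87°

52.1 dB, -82.9°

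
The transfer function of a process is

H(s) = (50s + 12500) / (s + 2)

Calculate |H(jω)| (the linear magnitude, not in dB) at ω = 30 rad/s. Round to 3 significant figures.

419

Substitute s = j30:
Numerator: 50(j30) + 12500 = 12500 + j1500
Denominator: (j30) + 2 = 2 + j30
|N| = √(12500² + 1500²) ≈ 12590, ∠N ≈ 6.84°
|D| = √(2² + 30²) ≈ 30.067, ∠D ≈ 86.19°
|H| = 12590 / 30.067 ≈ 418.73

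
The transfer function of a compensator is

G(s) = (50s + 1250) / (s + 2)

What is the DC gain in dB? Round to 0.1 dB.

G(0) = 1250 / 2 = 625
20 log₁₀(625) ≈ 55.92 dB

55.9 dB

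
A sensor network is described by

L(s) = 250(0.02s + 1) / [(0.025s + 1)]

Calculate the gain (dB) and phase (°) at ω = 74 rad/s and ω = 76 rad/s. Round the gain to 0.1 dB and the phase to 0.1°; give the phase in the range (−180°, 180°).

ω = 74: 46.5 dB, -5.7°; ω = 76: 46.5 dB, -5.6°

At ω = 74 rad/s:
zero (1 + j74·0.02) = 1 + j1.48 → |·| ≈ 1.7862, ∠ ≈ 55.95°
pole (1 + j74·0.025) = 1 + j1.85 → |·| ≈ 2.103, ∠ ≈ 61.61°
|L| = 250 · 1.7862 / (2.103) ≈ 212.34
Gain = 20 log₁₀(212.34) ≈ 46.54 dB
∠L = (55.95°) − (61.61°) = -5.66°

At ω = 76 rad/s:
zero (1 + j76·0.02) = 1 + j1.52 → |·| ≈ 1.8195, ∠ ≈ 56.66°
pole (1 + j76·0.025) = 1 + j1.9 → |·| ≈ 2.1471, ∠ ≈ 62.24°
|L| = 250 · 1.8195 / (2.1471) ≈ 211.86
Gain = 20 log₁₀(211.86) ≈ 46.52 dB
∠L = (56.66°) − (62.24°) = -5.58°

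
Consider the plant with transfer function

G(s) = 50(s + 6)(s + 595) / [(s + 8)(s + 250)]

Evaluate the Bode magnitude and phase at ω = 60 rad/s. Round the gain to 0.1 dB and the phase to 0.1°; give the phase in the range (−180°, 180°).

41.3 dB, -5.9°

At s = jω = j60:
zero (s+6): 6 + j60 → |·| = √(6²+60²) = √3636 ≈ 60.299, ∠ = arctan(60/6) ≈ 84.29°
zero (s+595): 595 + j60 → |·| = √(595²+60²) = √357625 ≈ 598.02, ∠ = arctan(60/595) ≈ 5.76°
pole (s+8): 8 + j60 → |·| = √(8²+60²) = √3664 ≈ 60.531, ∠ = arctan(60/8) ≈ 82.41°
pole (s+250): 250 + j60 → |·| = √(250²+60²) = √66100 ≈ 257.1, ∠ = arctan(60/250) ≈ 13.50°
|G| = 50 · 36060 / 15563 ≈ 115.85
Gain = 20 log₁₀(115.85) ≈ 41.28 dB
∠G = 90.05° − 95.91° = -5.86°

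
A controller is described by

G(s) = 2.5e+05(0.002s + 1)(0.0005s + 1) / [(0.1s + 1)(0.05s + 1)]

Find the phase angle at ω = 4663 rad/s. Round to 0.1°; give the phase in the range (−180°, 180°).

-29.0°

At ω = 4663 rad/s:
zero (1 + j4663·0.002) = 1 + j9.326 → |·| ≈ 9.3795, ∠ ≈ 83.88°
zero (1 + j4663·0.0005) = 1 + j2.3315 → |·| ≈ 2.5369, ∠ ≈ 66.79°
pole (1 + j4663·0.1) = 1 + j466.3 → |·| ≈ 466.3, ∠ ≈ 89.88°
pole (1 + j4663·0.05) = 1 + j233.15 → |·| ≈ 233.15, ∠ ≈ 89.75°
∠G = (83.88° + 66.79°) − (89.88° + 89.75°) = -28.96°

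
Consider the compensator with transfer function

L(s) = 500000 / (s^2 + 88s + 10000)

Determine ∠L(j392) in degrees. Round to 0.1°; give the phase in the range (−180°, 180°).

At s = jω = j392:
quadratic: (j392)² + 88·j392 + 10000 = -143664 + j34496 → |·| ≈ 1.4775e+05, ∠ ≈ 166.50°
∠L = 0.00° − 166.50° = -166.50°

-166.5°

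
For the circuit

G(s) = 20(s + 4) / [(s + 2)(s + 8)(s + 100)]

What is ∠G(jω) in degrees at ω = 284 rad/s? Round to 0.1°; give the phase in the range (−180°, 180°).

-159.4°

At s = jω = j284:
zero (s+4): 4 + j284 → |·| = √(4²+284²) = √80672 ≈ 284.03, ∠ = arctan(284/4) ≈ 89.19°
pole (s+2): 2 + j284 → |·| = √(2²+284²) = √80660 ≈ 284.01, ∠ = arctan(284/2) ≈ 89.60°
pole (s+8): 8 + j284 → |·| = √(8²+284²) = √80720 ≈ 284.11, ∠ = arctan(284/8) ≈ 88.39°
pole (s+100): 100 + j284 → |·| = √(100²+284²) = √90656 ≈ 301.09, ∠ = arctan(284/100) ≈ 70.60°
∠G = 89.19° − 248.59° = -159.40°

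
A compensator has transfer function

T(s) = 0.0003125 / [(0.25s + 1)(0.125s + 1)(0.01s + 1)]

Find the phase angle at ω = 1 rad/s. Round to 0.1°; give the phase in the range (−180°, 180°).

At ω = 1 rad/s:
pole (1 + j1·0.25) = 1 + j0.25 → |·| ≈ 1.0308, ∠ ≈ 14.04°
pole (1 + j1·0.125) = 1 + j0.125 → |·| ≈ 1.0078, ∠ ≈ 7.13°
pole (1 + j1·0.01) = 1 + j0.01 → |·| ≈ 1, ∠ ≈ 0.57°
∠T = (0°) − (14.04° + 7.13° + 0.57°) = -21.74°

-21.7°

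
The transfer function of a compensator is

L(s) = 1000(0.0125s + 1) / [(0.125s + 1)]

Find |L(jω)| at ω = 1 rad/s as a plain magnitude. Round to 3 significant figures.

992

At ω = 1 rad/s:
zero (1 + j1·0.0125) = 1 + j0.0125 → |·| ≈ 1.0001, ∠ ≈ 0.72°
pole (1 + j1·0.125) = 1 + j0.125 → |·| ≈ 1.0078, ∠ ≈ 7.13°
|L| = 1000 · 1.0001 / (1.0078) ≈ 992.36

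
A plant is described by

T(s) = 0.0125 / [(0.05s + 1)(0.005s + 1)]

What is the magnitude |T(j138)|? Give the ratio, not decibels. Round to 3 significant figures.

0.00148

At ω = 138 rad/s:
pole (1 + j138·0.05) = 1 + j6.9 → |·| ≈ 6.9721, ∠ ≈ 81.75°
pole (1 + j138·0.005) = 1 + j0.69 → |·| ≈ 1.2149, ∠ ≈ 34.61°
|T| = 0.0125 · 1 / (6.9721 · 1.2149) ≈ 0.0014757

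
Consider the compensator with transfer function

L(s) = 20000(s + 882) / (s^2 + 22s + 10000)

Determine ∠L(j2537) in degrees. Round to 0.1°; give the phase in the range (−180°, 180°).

At s = jω = j2537:
zero (s+882): 882 + j2537 → |·| = √(882²+2537²) = √7214293 ≈ 2685.9, ∠ = arctan(2537/882) ≈ 70.83°
quadratic: (j2537)² + 22·j2537 + 10000 = -6426369 + j55814 → |·| ≈ 6.4266e+06, ∠ ≈ 179.50°
∠L = 70.83° − 179.50° = -108.67°

-108.7°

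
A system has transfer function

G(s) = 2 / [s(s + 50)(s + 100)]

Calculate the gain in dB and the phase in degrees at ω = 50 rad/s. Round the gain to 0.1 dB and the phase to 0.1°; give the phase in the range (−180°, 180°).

At s = jω = j50:
pole (s+50): 50 + j50 → |·| = √(50²+50²) = √5000 ≈ 70.711, ∠ = arctan(50/50) ≈ 45.00°
pole (s+100): 100 + j50 → |·| = √(100²+50²) = √12500 ≈ 111.8, ∠ = arctan(50/100) ≈ 26.57°
pole at origin: |s| = 50, ∠ = 90.00° (in denominator)
|G| = 2 / 3.9527e+05 ≈ 5.0598e-06
Gain = 20 log₁₀(5.0598e-06) ≈ -105.92 dB
∠G = 0.00° − 161.57° = -161.57°

-105.9 dB, -161.6°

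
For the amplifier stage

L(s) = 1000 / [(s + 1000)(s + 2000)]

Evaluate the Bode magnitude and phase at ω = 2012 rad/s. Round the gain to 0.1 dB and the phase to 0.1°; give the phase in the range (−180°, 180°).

-76.1 dB, -108.7°

At s = jω = j2012:
pole (s+1000): 1000 + j2012 → |·| = √(1000²+2012²) = √5048144 ≈ 2246.8, ∠ = arctan(2012/1000) ≈ 63.57°
pole (s+2000): 2000 + j2012 → |·| = √(2000²+2012²) = √8048144 ≈ 2836.9, ∠ = arctan(2012/2000) ≈ 45.17°
|L| = 1000 / 6.3739e+06 ≈ 0.00015689
Gain = 20 log₁₀(0.00015689) ≈ -76.09 dB
∠L = 0.00° − 108.74° = -108.74°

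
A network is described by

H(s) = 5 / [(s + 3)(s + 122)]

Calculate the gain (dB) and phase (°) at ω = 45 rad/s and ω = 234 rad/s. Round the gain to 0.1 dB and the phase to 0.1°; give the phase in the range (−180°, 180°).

At s = jω = j45:
pole (s+3): 3 + j45 → |·| = √(3²+45²) = √2034 ≈ 45.1, ∠ = arctan(45/3) ≈ 86.19°
pole (s+122): 122 + j45 → |·| = √(122²+45²) = √16909 ≈ 130.03, ∠ = arctan(45/122) ≈ 20.25°
|H| = 5 / 5864.4 ≈ 0.0008526
Gain = 20 log₁₀(0.0008526) ≈ -61.39 dB
∠H = 0.00° − 106.44° = -106.44°

At s = jω = j234:
pole (s+3): 3 + j234 → |·| = √(3²+234²) = √54765 ≈ 234.02, ∠ = arctan(234/3) ≈ 89.27°
pole (s+122): 122 + j234 → |·| = √(122²+234²) = √69640 ≈ 263.89, ∠ = arctan(234/122) ≈ 62.46°
|H| = 5 / 61756 ≈ 8.0964e-05
Gain = 20 log₁₀(8.0964e-05) ≈ -81.83 dB
∠H = 0.00° − 151.73° = -151.73°

ω = 45: -61.4 dB, -106.4°; ω = 234: -81.8 dB, -151.7°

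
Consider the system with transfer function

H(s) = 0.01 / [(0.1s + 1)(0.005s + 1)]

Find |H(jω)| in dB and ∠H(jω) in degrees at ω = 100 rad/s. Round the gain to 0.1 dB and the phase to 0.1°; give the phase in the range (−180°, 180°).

-61.0 dB, -110.9°

At ω = 100 rad/s:
pole (1 + j100·0.1) = 1 + j10 → |·| ≈ 10.05, ∠ ≈ 84.29°
pole (1 + j100·0.005) = 1 + j0.5 → |·| ≈ 1.118, ∠ ≈ 26.57°
|H| = 0.01 · 1 / (10.05 · 1.118) ≈ 0.00089
Gain = 20 log₁₀(0.00089) ≈ -61.01 dB
∠H = (0°) − (84.29° + 26.57°) = -110.86°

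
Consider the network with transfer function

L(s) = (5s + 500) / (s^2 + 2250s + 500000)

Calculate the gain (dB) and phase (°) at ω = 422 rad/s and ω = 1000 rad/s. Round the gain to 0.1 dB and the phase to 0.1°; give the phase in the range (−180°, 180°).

ω = 422: -53.3 dB, 5.4°; ω = 1000: -53.2 dB, -18.2°

Substitute s = j422:
Numerator: 5(j422) + 500 = 500 + j2110
Denominator: (j422)^2 + 2250(j422) + 500000 = 321916 + j949500
|N| = √(500² + 2110²) ≈ 2168.4, ∠N ≈ 76.67°
|D| = √(321916² + 949500²) ≈ 1.0026e+06, ∠D ≈ 71.27°
|L| = 2168.4 / 1.0026e+06 ≈ 0.0021628
Gain = 20 log₁₀(0.0021628) ≈ -53.30 dB
∠L = 76.67° − 71.27° = 5.40°

Substitute s = j1000:
Numerator: 5(j1000) + 500 = 500 + j5000
Denominator: (j1000)^2 + 2250(j1000) + 500000 = -500000 + j2250000
|N| = √(500² + 5000²) ≈ 5024.9, ∠N ≈ 84.29°
|D| = √(500000² + 2250000²) ≈ 2.3049e+06, ∠D ≈ 102.53°
|L| = 5024.9 / 2.3049e+06 ≈ 0.0021801
Gain = 20 log₁₀(0.0021801) ≈ -53.23 dB
∠L = 84.29° − 102.53° = -18.24°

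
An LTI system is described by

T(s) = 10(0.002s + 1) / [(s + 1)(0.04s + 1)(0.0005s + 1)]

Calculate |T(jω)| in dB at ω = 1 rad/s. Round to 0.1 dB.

17.0 dB

At ω = 1 rad/s:
zero (1 + j1·0.002) = 1 + j0.002 → |·| ≈ 1, ∠ ≈ 0.11°
pole (1 + j1·1) = 1 + j1 → |·| ≈ 1.4142, ∠ ≈ 45.00°
pole (1 + j1·0.04) = 1 + j0.04 → |·| ≈ 1.0008, ∠ ≈ 2.29°
pole (1 + j1·0.0005) = 1 + j0.0005 → |·| ≈ 1, ∠ ≈ 0.03°
|T| = 10 · 1 / (1.4142 · 1.0008 · 1) ≈ 7.0655
Gain = 20 log₁₀(7.0655) ≈ 16.98 dB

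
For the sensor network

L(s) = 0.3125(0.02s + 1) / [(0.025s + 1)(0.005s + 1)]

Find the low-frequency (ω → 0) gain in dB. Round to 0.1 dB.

L(0) = 0.3125 · 1 / 1 = 0.3125
20 log₁₀(0.3125) ≈ -10.10 dB

-10.1 dB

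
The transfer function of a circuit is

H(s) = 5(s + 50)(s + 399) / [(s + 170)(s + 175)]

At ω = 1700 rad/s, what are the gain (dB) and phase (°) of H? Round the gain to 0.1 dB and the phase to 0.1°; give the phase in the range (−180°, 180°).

At s = jω = j1700:
zero (s+50): 50 + j1700 → |·| = √(50²+1700²) = √2892500 ≈ 1700.7, ∠ = arctan(1700/50) ≈ 88.32°
zero (s+399): 399 + j1700 → |·| = √(399²+1700²) = √3049201 ≈ 1746.2, ∠ = arctan(1700/399) ≈ 76.79°
pole (s+170): 170 + j1700 → |·| = √(170²+1700²) = √2918900 ≈ 1708.5, ∠ = arctan(1700/170) ≈ 84.29°
pole (s+175): 175 + j1700 → |·| = √(175²+1700²) = √2920625 ≈ 1709, ∠ = arctan(1700/175) ≈ 84.12°
|H| = 5 · 2.9698e+06 / 2.9198e+06 ≈ 5.0856
Gain = 20 log₁₀(5.0856) ≈ 14.13 dB
∠H = 165.11° − 168.41° = -3.30°

14.1 dB, -3.3°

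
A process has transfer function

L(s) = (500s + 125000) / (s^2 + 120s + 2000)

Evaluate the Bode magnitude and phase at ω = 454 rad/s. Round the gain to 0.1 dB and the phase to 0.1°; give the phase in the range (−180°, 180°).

1.8 dB, -103.9°

Substitute s = j454:
Numerator: 500(j454) + 125000 = 125000 + j227000
Denominator: (j454)^2 + 120(j454) + 2000 = -204116 + j54480
|N| = √(125000² + 227000²) ≈ 2.5914e+05, ∠N ≈ 61.16°
|D| = √(204116² + 54480²) ≈ 2.1126e+05, ∠D ≈ 165.06°
|L| = 2.5914e+05 / 2.1126e+05 ≈ 1.2266
Gain = 20 log₁₀(1.2266) ≈ 1.77 dB
∠L = 61.16° − 165.06° = -103.90°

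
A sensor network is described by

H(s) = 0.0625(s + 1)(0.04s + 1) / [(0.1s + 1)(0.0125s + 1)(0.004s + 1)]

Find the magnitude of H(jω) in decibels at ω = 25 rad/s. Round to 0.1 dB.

At ω = 25 rad/s:
zero (1 + j25·1) = 1 + j25 → |·| ≈ 25.02, ∠ ≈ 87.71°
zero (1 + j25·0.04) = 1 + j1 → |·| ≈ 1.4142, ∠ ≈ 45.00°
pole (1 + j25·0.1) = 1 + j2.5 → |·| ≈ 2.6926, ∠ ≈ 68.20°
pole (1 + j25·0.0125) = 1 + j0.3125 → |·| ≈ 1.0477, ∠ ≈ 17.35°
pole (1 + j25·0.004) = 1 + j0.1 → |·| ≈ 1.005, ∠ ≈ 5.71°
|H| = 0.0625 · 25.02 · 1.4142 / (2.6926 · 1.0477 · 1.005) ≈ 0.78002
Gain = 20 log₁₀(0.78002) ≈ -2.16 dB

-2.2 dB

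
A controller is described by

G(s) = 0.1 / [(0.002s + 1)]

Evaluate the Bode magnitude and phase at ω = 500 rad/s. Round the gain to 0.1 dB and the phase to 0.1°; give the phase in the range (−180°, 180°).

At ω = 500 rad/s:
pole (1 + j500·0.002) = 1 + j1 → |·| ≈ 1.4142, ∠ ≈ 45.00°
|G| = 0.1 · 1 / (1.4142) ≈ 0.070711
Gain = 20 log₁₀(0.070711) ≈ -23.01 dB
∠G = (0°) − (45.00°) = -45.00°

-23.0 dB, -45.0°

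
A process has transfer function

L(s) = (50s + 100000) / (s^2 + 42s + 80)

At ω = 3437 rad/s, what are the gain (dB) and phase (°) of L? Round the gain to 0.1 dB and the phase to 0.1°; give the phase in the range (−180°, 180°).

-35.5 dB, -119.5°

Substitute s = j3437:
Numerator: 50(j3437) + 100000 = 100000 + j171850
Denominator: (j3437)^2 + 42(j3437) + 80 = -11812889 + j144354
|N| = √(100000² + 171850²) ≈ 1.9883e+05, ∠N ≈ 59.80°
|D| = √(11812889² + 144354²) ≈ 1.1814e+07, ∠D ≈ 179.30°
|L| = 1.9883e+05 / 1.1814e+07 ≈ 0.01683
Gain = 20 log₁₀(0.01683) ≈ -35.48 dB
∠L = 59.80° − 179.30° = -119.50°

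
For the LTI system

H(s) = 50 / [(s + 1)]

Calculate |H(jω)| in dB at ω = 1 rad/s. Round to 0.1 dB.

At ω = 1 rad/s:
pole (1 + j1·1) = 1 + j1 → |·| ≈ 1.4142, ∠ ≈ 45.00°
|H| = 50 · 1 / (1.4142) ≈ 35.356
Gain = 20 log₁₀(35.356) ≈ 30.97 dB

31.0 dB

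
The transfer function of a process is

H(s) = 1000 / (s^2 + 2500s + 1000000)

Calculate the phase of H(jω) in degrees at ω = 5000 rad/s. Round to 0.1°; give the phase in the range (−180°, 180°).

Substitute s = j5000:
Numerator: 1000 = 1000 + j0
Denominator: (j5000)^2 + 2500(j5000) + 1000000 = -24000000 + j12500000
|N| = √(1000² + 0²) ≈ 1000, ∠N ≈ 0.00°
|D| = √(24000000² + 12500000²) ≈ 2.706e+07, ∠D ≈ 152.49°
∠H = 0.00° − 152.49° = -152.49°

-152.5°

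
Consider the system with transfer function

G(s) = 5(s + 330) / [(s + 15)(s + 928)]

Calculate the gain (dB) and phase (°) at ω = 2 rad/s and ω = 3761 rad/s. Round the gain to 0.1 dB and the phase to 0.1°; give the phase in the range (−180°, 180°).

ω = 2: -18.6 dB, -7.4°; ω = 3761: -57.8 dB, -80.9°

At s = jω = j2:
zero (s+330): 330 + j2 → |·| = √(330²+2²) = √108904 ≈ 330.01, ∠ = arctan(2/330) ≈ 0.35°
pole (s+15): 15 + j2 → |·| = √(15²+2²) = √229 ≈ 15.133, ∠ = arctan(2/15) ≈ 7.59°
pole (s+928): 928 + j2 → |·| = √(928²+2²) = √861188 ≈ 928, ∠ = arctan(2/928) ≈ 0.12°
|G| = 5 · 330.01 / 14043 ≈ 0.1175
Gain = 20 log₁₀(0.1175) ≈ -18.60 dB
∠G = 0.35° − 7.71° = -7.36°

At s = jω = j3761:
zero (s+330): 330 + j3761 → |·| = √(330²+3761²) = √14254021 ≈ 3775.4, ∠ = arctan(3761/330) ≈ 84.99°
pole (s+15): 15 + j3761 → |·| = √(15²+3761²) = √14145346 ≈ 3761, ∠ = arctan(3761/15) ≈ 89.77°
pole (s+928): 928 + j3761 → |·| = √(928²+3761²) = √15006305 ≈ 3873.8, ∠ = arctan(3761/928) ≈ 76.14°
|G| = 5 · 3775.4 / 1.4569e+07 ≈ 0.0012957
Gain = 20 log₁₀(0.0012957) ≈ -57.75 dB
∠G = 84.99° − 165.91° = -80.92°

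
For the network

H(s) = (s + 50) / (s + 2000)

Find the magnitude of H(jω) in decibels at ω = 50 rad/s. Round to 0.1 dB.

At s = jω = j50:
zero (s+50): 50 + j50 → |·| = √(50²+50²) = √5000 ≈ 70.711, ∠ = arctan(50/50) ≈ 45.00°
pole (s+2000): 2000 + j50 → |·| = √(2000²+50²) = √4002500 ≈ 2000.6, ∠ = arctan(50/2000) ≈ 1.43°
|H| = 1 · 70.711 / 2000.6 ≈ 0.035345
Gain = 20 log₁₀(0.035345) ≈ -29.03 dB

-29.0 dB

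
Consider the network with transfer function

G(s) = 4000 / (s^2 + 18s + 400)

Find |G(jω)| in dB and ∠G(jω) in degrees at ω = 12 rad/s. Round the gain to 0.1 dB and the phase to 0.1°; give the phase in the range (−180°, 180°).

At s = jω = j12:
quadratic: (j12)² + 18·j12 + 400 = 256 + j216 → |·| ≈ 334.95, ∠ ≈ 40.16°
|G| = 4000 / 334.95 ≈ 11.942
Gain = 20 log₁₀(11.942) ≈ 21.54 dB
∠G = 0.00° − 40.16° = -40.16°

21.5 dB, -40.2°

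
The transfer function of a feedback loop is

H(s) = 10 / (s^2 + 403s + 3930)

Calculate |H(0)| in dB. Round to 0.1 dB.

H(0) = 10 / 3930 ≈ 0.0025445
20 log₁₀(0.0025445) ≈ -51.89 dB

-51.9 dB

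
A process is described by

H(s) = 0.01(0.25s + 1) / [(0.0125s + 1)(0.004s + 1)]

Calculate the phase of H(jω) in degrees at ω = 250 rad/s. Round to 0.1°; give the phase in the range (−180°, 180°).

-28.2°

At ω = 250 rad/s:
zero (1 + j250·0.25) = 1 + j62.5 → |·| ≈ 62.508, ∠ ≈ 89.08°
pole (1 + j250·0.0125) = 1 + j3.125 → |·| ≈ 3.2811, ∠ ≈ 72.26°
pole (1 + j250·0.004) = 1 + j1 → |·| ≈ 1.4142, ∠ ≈ 45.00°
∠H = (89.08°) − (72.26° + 45.00°) = -28.18°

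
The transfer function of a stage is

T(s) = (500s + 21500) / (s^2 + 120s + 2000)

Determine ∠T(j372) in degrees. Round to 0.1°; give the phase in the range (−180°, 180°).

-78.5°

Substitute s = j372:
Numerator: 500(j372) + 21500 = 21500 + j186000
Denominator: (j372)^2 + 120(j372) + 2000 = -136384 + j44640
|N| = √(21500² + 186000²) ≈ 1.8724e+05, ∠N ≈ 83.41°
|D| = √(136384² + 44640²) ≈ 1.435e+05, ∠D ≈ 161.88°
∠T = 83.41° − 161.88° = -78.47°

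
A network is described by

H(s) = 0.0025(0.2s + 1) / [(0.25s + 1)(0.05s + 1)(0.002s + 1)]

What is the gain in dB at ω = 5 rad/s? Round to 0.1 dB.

At ω = 5 rad/s:
zero (1 + j5·0.2) = 1 + j1 → |·| ≈ 1.4142, ∠ ≈ 45.00°
pole (1 + j5·0.25) = 1 + j1.25 → |·| ≈ 1.6008, ∠ ≈ 51.34°
pole (1 + j5·0.05) = 1 + j0.25 → |·| ≈ 1.0308, ∠ ≈ 14.04°
pole (1 + j5·0.002) = 1 + j0.01 → |·| ≈ 1, ∠ ≈ 0.57°
|H| = 0.0025 · 1.4142 / (1.6008 · 1.0308 · 1) ≈ 0.0021426
Gain = 20 log₁₀(0.0021426) ≈ -53.38 dB

-53.4 dB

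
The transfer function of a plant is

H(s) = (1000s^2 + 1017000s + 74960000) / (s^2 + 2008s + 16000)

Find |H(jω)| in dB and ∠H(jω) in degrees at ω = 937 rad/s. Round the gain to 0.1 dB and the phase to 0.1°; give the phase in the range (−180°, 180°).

Substitute s = j937:
Numerator: 1000(j937)^2 + 1017000(j937) + 74960000 = -803009000 + j952929000
Denominator: (j937)^2 + 2008(j937) + 16000 = -861969 + j1881496
|N| = √(803009000² + 952929000²) ≈ 1.2462e+09, ∠N ≈ 130.12°
|D| = √(861969² + 1881496²) ≈ 2.0695e+06, ∠D ≈ 114.61°
|H| = 1.2462e+09 / 2.0695e+06 ≈ 602.17
Gain = 20 log₁₀(602.17) ≈ 55.59 dB
∠H = 130.12° − 114.61° = 15.51°

55.6 dB, 15.5°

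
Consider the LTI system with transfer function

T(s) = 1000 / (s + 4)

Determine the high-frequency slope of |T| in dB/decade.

Each pole contributes −20 dB/decade at high frequency; each zero contributes +20 dB/decade.
Net: 0 zero(s) − 1 pole(s) → -20 dB/decade.

-20 dB/decade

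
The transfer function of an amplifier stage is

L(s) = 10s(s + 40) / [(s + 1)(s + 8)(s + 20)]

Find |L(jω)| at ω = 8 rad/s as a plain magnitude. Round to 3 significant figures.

1.66

At s = jω = j8:
zero (s+40): 40 + j8 → |·| = √(40²+8²) = √1664 ≈ 40.792, ∠ = arctan(8/40) ≈ 11.31°
zero at origin: s = j8 → |·| = 8, ∠ = 90.00°
pole (s+1): 1 + j8 → |·| = √(1²+8²) = √65 ≈ 8.0623, ∠ = arctan(8/1) ≈ 82.87°
pole (s+8): 8 + j8 → |·| = √(8²+8²) = √128 ≈ 11.314, ∠ = arctan(8/8) ≈ 45.00°
pole (s+20): 20 + j8 → |·| = √(20²+8²) = √464 ≈ 21.541, ∠ = arctan(8/20) ≈ 21.80°
|L| = 10 · 326.34 / 1964.9 ≈ 1.6608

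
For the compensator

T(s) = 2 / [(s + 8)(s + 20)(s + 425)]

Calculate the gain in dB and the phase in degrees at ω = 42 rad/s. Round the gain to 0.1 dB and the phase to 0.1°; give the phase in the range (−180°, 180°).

-112.6 dB, -149.4°

At s = jω = j42:
pole (s+8): 8 + j42 → |·| = √(8²+42²) = √1828 ≈ 42.755, ∠ = arctan(42/8) ≈ 79.22°
pole (s+20): 20 + j42 → |·| = √(20²+42²) = √2164 ≈ 46.519, ∠ = arctan(42/20) ≈ 64.54°
pole (s+425): 425 + j42 → |·| = √(425²+42²) = √182389 ≈ 427.07, ∠ = arctan(42/425) ≈ 5.64°
|T| = 2 / 8.4941e+05 ≈ 2.3546e-06
Gain = 20 log₁₀(2.3546e-06) ≈ -112.56 dB
∠T = 0.00° − 149.40° = -149.40°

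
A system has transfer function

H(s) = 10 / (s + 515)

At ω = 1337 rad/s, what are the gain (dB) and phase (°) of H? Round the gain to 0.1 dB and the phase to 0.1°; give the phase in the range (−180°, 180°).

-43.1 dB, -68.9°

At s = jω = j1337:
pole (s+515): 515 + j1337 → |·| = √(515²+1337²) = √2052794 ≈ 1432.8, ∠ = arctan(1337/515) ≈ 68.93°
|H| = 10 / 1432.8 ≈ 0.0069793
Gain = 20 log₁₀(0.0069793) ≈ -43.12 dB
∠H = 0.00° − 68.93° = -68.93°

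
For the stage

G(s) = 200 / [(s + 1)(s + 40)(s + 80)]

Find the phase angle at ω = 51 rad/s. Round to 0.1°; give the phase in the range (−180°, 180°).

-173.3°

At s = jω = j51:
pole (s+1): 1 + j51 → |·| = √(1²+51²) = √2602 ≈ 51.01, ∠ = arctan(51/1) ≈ 88.88°
pole (s+40): 40 + j51 → |·| = √(40²+51²) = √4201 ≈ 64.815, ∠ = arctan(51/40) ≈ 51.89°
pole (s+80): 80 + j51 → |·| = √(80²+51²) = √9001 ≈ 94.874, ∠ = arctan(51/80) ≈ 32.52°
∠G = 0.00° − 173.29° = -173.29°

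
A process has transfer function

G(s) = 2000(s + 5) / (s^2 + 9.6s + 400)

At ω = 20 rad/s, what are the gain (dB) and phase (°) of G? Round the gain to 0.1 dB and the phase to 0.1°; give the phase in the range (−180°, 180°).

At s = jω = j20:
zero (s+5): 5 + j20 → |·| = √(5²+20²) = √425 ≈ 20.616, ∠ = arctan(20/5) ≈ 75.96°
quadratic: (j20)² + 9.6·j20 + 400 = 0 + j192 → |·| ≈ 192, ∠ ≈ 90.00°
|G| = 2000 · 20.616 / 192 ≈ 214.75
Gain = 20 log₁₀(214.75) ≈ 46.64 dB
∠G = 75.96° − 90.00° = -14.04°

46.6 dB, -14.0°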